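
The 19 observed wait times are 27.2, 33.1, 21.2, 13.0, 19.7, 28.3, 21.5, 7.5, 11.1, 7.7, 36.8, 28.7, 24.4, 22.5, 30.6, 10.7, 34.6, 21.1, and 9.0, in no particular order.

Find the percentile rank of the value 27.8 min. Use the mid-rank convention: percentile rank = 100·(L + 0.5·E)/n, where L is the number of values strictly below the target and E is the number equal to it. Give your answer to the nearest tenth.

68.4

Sorted: 7.5, 7.7, 9.0, 10.7, 11.1, 13.0, 19.7, 21.1, 21.2, 21.5, 22.5, 24.4, 27.2, 28.3, 28.7, 30.6, 33.1, 34.6, 36.8.
Count below 27.8: L = 13; count equal: E = 0; n = 19.
Percentile rank = 100·(13 + 0.5·0)/19 = 100·13/19 = 68.42.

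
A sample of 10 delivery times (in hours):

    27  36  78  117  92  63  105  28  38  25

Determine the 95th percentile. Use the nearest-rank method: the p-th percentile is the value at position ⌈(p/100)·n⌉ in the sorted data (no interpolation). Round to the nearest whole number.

117

Sorted: 25, 27, 28, 36, 38, 63, 78, 92, 105, 117.
n = 10.
Position = ⌈95/100 · 10⌉ = ⌈9.5⌉ = 10.
The value at rank 10 is 117.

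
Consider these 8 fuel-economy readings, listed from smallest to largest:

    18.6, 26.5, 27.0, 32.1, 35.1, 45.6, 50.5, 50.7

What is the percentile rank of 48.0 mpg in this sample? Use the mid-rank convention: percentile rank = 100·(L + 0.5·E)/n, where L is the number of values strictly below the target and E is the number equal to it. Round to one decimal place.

Count below 48.0: L = 6; count equal: E = 0; n = 8.
Percentile rank = 100·(6 + 0.5·0)/8 = 100·6/8 = 75.

75.0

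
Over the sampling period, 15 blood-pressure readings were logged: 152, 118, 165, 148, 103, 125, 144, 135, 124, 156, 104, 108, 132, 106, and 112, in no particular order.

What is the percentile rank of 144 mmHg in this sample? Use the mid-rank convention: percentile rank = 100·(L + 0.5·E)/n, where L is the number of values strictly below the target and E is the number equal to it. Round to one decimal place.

Sorted: 103, 104, 106, 108, 112, 118, 124, 125, 132, 135, 144, 148, 152, 156, 165.
Count below 144: L = 10; count equal: E = 1; n = 15.
Percentile rank = 100·(10 + 0.5·1)/15 = 100·10.5/15 = 70.

70.0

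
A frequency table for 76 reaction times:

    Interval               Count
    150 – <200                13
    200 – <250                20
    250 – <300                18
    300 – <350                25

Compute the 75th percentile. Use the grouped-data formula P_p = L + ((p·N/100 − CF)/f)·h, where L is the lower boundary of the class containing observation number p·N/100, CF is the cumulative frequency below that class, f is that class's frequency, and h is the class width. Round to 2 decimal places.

N = 76; target position k = 75/100 · 76 = 57.
Cumulative frequencies: 13, 33, 51, 76.
Observation 57 falls in the class 300 – <350.
L = 300, CF = 51, f = 25, h = 50.
P75 = 300 + ((57 − 51)/25)·50 = 300 + 12 = 312.

312.00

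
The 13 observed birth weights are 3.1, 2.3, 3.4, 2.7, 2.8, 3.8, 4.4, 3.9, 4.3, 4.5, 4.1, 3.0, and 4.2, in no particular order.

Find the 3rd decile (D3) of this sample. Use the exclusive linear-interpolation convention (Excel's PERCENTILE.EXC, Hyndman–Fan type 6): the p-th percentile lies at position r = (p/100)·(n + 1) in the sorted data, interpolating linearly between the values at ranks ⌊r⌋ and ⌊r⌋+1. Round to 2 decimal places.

Sorted: 2.3, 2.7, 2.8, 3.0, 3.1, 3.4, 3.8, 3.9, 4.1, 4.2, 4.3, 4.4, 4.5.
n = 13.
r = (30/100)·(13 + 1) = 4.2.
Rank 4 is 3.0 and rank 5 is 3.1.
Interpolate: 3.0 + 0.2·(3.1 − 3.0) = 3.0 + 0.2·0.1 = 3.02.

3.02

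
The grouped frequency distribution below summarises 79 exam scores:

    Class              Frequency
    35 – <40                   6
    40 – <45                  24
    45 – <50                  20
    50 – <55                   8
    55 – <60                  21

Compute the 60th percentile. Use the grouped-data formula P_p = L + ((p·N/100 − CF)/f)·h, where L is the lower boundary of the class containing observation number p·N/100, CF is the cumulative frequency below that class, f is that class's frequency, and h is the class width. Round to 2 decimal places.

N = 79; target position k = 60/100 · 79 = 47.4.
Cumulative frequencies: 6, 30, 50, 58, 79.
Observation 47.4 falls in the class 45 – <50.
L = 45, CF = 30, f = 20, h = 5.
P60 = 45 + ((47.4 − 30)/20)·5 = 45 + 4.35 = 49.35.

49.35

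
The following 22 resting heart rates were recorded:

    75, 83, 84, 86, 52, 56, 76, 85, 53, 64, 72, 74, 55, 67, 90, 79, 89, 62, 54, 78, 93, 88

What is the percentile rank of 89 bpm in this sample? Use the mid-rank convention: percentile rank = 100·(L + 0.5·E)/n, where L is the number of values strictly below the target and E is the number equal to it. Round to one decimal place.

Sorted: 52, 53, 54, 55, 56, 62, 64, 67, 72, 74, 75, 76, 78, 79, 83, 84, 85, 86, 88, 89, 90, 93.
Count below 89: L = 19; count equal: E = 1; n = 22.
Percentile rank = 100·(19 + 0.5·1)/22 = 100·19.5/22 = 88.64.

88.6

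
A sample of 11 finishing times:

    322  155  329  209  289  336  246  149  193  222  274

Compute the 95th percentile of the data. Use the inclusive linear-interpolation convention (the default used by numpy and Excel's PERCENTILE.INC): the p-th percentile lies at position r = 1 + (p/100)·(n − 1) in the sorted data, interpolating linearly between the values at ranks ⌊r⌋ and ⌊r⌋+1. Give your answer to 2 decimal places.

Sorted: 149, 155, 193, 209, 222, 246, 274, 289, 322, 329, 336.
n = 11.
r = 1 + (95/100)·(11 − 1) = 1 + 9.5 = 10.5.
Rank 10 is 329 and rank 11 is 336.
Interpolate: 329 + 0.5·(336 − 329) = 329 + 0.5·7 = 332.5.

332.50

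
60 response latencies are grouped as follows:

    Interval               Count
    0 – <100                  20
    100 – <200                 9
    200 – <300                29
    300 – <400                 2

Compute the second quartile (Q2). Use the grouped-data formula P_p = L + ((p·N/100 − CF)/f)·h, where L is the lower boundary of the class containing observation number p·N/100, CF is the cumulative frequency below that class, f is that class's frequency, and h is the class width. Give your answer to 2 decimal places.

N = 60; target position k = 50/100 · 60 = 30.
Cumulative frequencies: 20, 29, 58, 60.
Observation 30 falls in the class 200 – <300.
L = 200, CF = 29, f = 29, h = 100.
P50 = 200 + ((30 − 29)/29)·100 = 200 + 3.44828 = 203.448.

203.45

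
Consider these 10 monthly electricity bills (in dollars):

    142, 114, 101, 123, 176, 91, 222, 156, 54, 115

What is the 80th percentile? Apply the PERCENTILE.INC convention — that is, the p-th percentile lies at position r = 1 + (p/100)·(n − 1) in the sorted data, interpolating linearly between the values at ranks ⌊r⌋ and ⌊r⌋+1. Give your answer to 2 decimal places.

Sorted: 54, 91, 101, 114, 115, 123, 142, 156, 176, 222.
n = 10.
r = 1 + (80/100)·(10 − 1) = 1 + 7.2 = 8.2.
Rank 8 is 156 and rank 9 is 176.
Interpolate: 156 + 0.2·(176 − 156) = 156 + 0.2·20 = 160.

160.00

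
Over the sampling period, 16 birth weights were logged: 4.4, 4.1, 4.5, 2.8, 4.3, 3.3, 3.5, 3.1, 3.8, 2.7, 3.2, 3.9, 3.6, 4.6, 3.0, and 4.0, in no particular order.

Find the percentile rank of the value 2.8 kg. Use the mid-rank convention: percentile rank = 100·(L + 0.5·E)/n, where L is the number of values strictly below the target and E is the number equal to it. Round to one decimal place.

9.4

Sorted: 2.7, 2.8, 3.0, 3.1, 3.2, 3.3, 3.5, 3.6, 3.8, 3.9, 4.0, 4.1, 4.3, 4.4, 4.5, 4.6.
Count below 2.8: L = 1; count equal: E = 1; n = 16.
Percentile rank = 100·(1 + 0.5·1)/16 = 100·1.5/16 = 9.375.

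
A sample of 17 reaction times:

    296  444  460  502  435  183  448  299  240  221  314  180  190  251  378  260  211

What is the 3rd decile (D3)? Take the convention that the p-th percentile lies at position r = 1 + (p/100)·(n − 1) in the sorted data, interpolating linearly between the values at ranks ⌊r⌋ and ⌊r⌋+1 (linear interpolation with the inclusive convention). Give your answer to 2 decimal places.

236.20

Sorted: 180, 183, 190, 211, 221, 240, 251, 260, 296, 299, 314, 378, 435, 444, 448, 460, 502.
n = 17.
r = 1 + (30/100)·(17 − 1) = 1 + 4.8 = 5.8.
Rank 5 is 221 and rank 6 is 240.
Interpolate: 221 + 0.8·(240 − 221) = 221 + 0.8·19 = 236.2.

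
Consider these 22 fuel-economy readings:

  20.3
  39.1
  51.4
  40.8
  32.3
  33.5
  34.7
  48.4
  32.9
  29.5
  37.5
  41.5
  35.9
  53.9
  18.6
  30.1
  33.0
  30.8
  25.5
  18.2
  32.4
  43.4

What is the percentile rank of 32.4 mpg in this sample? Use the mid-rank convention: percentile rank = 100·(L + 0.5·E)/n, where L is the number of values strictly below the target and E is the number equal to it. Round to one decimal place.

Sorted: 18.2, 18.6, 20.3, 25.5, 29.5, 30.1, 30.8, 32.3, 32.4, 32.9, 33.0, 33.5, 34.7, 35.9, 37.5, 39.1, 40.8, 41.5, 43.4, 48.4, 51.4, 53.9.
Count below 32.4: L = 8; count equal: E = 1; n = 22.
Percentile rank = 100·(8 + 0.5·1)/22 = 100·8.5/22 = 38.64.

38.6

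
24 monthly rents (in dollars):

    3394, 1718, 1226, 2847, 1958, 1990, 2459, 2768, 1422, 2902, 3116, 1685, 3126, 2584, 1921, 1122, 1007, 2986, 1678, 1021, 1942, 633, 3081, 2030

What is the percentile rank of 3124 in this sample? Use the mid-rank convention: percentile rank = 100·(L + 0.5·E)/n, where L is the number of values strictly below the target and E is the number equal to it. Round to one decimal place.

Sorted: 633, 1007, 1021, 1122, 1226, 1422, 1678, 1685, 1718, 1921, 1942, 1958, 1990, 2030, 2459, 2584, 2768, 2847, 2902, 2986, 3081, 3116, 3126, 3394.
Count below 3124: L = 22; count equal: E = 0; n = 24.
Percentile rank = 100·(22 + 0.5·0)/24 = 100·22/24 = 91.67.

91.7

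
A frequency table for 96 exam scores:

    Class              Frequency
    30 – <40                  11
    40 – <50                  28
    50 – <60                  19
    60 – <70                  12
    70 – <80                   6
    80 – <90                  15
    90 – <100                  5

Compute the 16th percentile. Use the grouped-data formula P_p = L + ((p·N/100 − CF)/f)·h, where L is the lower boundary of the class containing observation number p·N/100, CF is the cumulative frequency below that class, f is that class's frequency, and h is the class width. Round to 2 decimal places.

41.56

N = 96; target position k = 16/100 · 96 = 15.36.
Cumulative frequencies: 11, 39, 58, 70, 76, 91, 96.
Observation 15.36 falls in the class 40 – <50.
L = 40, CF = 11, f = 28, h = 10.
P16 = 40 + ((15.36 − 11)/28)·10 = 40 + 1.55714 = 41.5571.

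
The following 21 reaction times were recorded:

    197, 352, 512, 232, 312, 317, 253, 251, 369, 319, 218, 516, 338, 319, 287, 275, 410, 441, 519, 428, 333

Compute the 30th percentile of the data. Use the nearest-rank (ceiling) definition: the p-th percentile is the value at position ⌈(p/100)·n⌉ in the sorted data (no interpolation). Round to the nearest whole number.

Sorted: 197, 218, 232, 251, 253, 275, 287, 312, 317, 319, 319, 333, 338, 352, 369, 410, 428, 441, 512, 516, 519.
n = 21.
Position = ⌈30/100 · 21⌉ = ⌈6.3⌉ = 7.
The value at rank 7 is 287.

287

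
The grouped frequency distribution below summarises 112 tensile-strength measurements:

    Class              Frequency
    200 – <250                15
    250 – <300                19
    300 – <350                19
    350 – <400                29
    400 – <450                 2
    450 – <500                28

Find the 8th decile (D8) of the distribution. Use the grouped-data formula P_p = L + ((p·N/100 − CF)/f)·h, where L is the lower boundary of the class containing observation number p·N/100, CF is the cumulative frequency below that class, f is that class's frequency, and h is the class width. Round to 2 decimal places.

460.00

N = 112; target position k = 80/100 · 112 = 89.6.
Cumulative frequencies: 15, 34, 53, 82, 84, 112.
Observation 89.6 falls in the class 450 – <500.
L = 450, CF = 84, f = 28, h = 50.
P80 = 450 + ((89.6 − 84)/28)·50 = 450 + 10 = 460.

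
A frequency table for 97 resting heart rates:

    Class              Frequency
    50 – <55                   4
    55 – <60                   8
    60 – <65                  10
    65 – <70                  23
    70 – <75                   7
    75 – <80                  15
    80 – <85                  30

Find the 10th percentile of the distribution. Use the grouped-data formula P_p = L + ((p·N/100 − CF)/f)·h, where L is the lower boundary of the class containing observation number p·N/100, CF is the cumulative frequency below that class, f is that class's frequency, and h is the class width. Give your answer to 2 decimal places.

58.56

N = 97; target position k = 10/100 · 97 = 9.7.
Cumulative frequencies: 4, 12, 22, 45, 52, 67, 97.
Observation 9.7 falls in the class 55 – <60.
L = 55, CF = 4, f = 8, h = 5.
P10 = 55 + ((9.7 − 4)/8)·5 = 55 + 3.5625 = 58.5625.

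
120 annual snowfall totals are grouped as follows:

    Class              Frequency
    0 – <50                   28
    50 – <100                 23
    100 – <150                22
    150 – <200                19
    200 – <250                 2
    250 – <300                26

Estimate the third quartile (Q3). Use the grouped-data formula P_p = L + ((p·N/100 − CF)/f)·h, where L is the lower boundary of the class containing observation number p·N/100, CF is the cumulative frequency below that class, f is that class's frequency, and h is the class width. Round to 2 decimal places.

194.74

N = 120; target position k = 75/100 · 120 = 90.
Cumulative frequencies: 28, 51, 73, 92, 94, 120.
Observation 90 falls in the class 150 – <200.
L = 150, CF = 73, f = 19, h = 50.
P75 = 150 + ((90 − 73)/19)·50 = 150 + 44.7368 = 194.737.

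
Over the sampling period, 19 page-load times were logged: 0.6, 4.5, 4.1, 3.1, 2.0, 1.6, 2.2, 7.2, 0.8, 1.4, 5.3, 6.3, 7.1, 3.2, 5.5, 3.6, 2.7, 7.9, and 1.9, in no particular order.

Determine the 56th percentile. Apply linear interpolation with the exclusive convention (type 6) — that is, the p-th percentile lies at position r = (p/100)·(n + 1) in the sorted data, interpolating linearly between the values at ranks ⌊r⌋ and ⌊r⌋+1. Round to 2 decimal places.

Sorted: 0.6, 0.8, 1.4, 1.6, 1.9, 2.0, 2.2, 2.7, 3.1, 3.2, 3.6, 4.1, 4.5, 5.3, 5.5, 6.3, 7.1, 7.2, 7.9.
n = 19.
r = (56/100)·(19 + 1) = 11.2.
Rank 11 is 3.6 and rank 12 is 4.1.
Interpolate: 3.6 + 0.2·(4.1 − 3.6) = 3.6 + 0.2·0.5 = 3.7.

3.70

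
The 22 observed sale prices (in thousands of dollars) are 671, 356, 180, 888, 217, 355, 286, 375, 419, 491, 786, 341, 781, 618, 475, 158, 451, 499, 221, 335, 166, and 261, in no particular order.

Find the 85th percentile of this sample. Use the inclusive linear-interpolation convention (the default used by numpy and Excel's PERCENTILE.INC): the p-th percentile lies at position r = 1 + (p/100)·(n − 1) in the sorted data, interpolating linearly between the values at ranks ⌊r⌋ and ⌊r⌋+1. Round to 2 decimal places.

663.05

Sorted: 158, 166, 180, 217, 221, 261, 286, 335, 341, 355, 356, 375, 419, 451, 475, 491, 499, 618, 671, 781, 786, 888.
n = 22.
r = 1 + (85/100)·(22 − 1) = 1 + 17.85 = 18.85.
Rank 18 is 618 and rank 19 is 671.
Interpolate: 618 + 0.85·(671 − 618) = 618 + 0.85·53 = 663.05.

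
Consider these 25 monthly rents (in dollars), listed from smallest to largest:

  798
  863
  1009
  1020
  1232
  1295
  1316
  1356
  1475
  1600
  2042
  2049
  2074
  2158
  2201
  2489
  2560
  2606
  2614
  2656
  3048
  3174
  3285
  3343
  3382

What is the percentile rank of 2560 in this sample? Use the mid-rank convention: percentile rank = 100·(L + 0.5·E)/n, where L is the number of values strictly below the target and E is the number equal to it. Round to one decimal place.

66.0

Count below 2560: L = 16; count equal: E = 1; n = 25.
Percentile rank = 100·(16 + 0.5·1)/25 = 100·16.5/25 = 66.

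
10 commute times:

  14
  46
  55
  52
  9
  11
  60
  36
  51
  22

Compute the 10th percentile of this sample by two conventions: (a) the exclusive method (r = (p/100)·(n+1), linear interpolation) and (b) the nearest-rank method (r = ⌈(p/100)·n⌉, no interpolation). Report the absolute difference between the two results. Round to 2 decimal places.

0.20

Sorted: 9, 11, 14, 22, 36, 46, 51, 52, 55, 60.
n = 10.
(a) r = 1.1; between ranks 1 (9) and 2 (11): 9.2.
(b) the nearest-rank method: rank 1 → 9.
|9.2 − 9| = 0.2.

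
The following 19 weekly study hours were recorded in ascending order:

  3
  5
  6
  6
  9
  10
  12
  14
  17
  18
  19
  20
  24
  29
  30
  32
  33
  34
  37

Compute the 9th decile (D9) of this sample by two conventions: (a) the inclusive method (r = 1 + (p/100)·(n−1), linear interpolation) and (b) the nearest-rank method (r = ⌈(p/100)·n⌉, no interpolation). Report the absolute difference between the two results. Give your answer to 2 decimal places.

0.80

n = 19.
(a) r = 17.2; between ranks 17 (33) and 18 (34): 33.2.
(b) the nearest-rank method: rank 18 → 34.
|33.2 − 34| = 0.8.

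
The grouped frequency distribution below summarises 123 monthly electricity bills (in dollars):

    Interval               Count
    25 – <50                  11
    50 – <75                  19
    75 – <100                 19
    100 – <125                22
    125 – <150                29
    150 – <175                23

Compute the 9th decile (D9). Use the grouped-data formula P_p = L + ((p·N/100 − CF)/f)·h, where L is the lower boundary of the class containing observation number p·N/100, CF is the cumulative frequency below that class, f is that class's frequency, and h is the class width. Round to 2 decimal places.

161.63

N = 123; target position k = 90/100 · 123 = 110.7.
Cumulative frequencies: 11, 30, 49, 71, 100, 123.
Observation 110.7 falls in the class 150 – <175.
L = 150, CF = 100, f = 23, h = 25.
P90 = 150 + ((110.7 − 100)/23)·25 = 150 + 11.6304 = 161.63.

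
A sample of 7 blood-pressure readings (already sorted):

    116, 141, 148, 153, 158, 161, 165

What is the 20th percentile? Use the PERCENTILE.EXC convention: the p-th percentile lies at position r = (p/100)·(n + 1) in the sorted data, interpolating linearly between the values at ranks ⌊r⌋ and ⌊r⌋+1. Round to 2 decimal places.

n = 7.
r = (20/100)·(7 + 1) = 1.6.
Rank 1 is 116 and rank 2 is 141.
Interpolate: 116 + 0.6·(141 − 116) = 116 + 0.6·25 = 131.

131.00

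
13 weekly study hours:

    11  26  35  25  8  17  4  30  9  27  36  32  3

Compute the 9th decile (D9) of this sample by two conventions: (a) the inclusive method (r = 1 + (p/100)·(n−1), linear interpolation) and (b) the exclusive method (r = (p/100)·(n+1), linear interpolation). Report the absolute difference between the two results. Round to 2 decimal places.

1.20

Sorted: 3, 4, 8, 9, 11, 17, 25, 26, 27, 30, 32, 35, 36.
n = 13.
(a) r = 11.8; between ranks 11 (32) and 12 (35): 34.4.
(b) r = 12.6; between ranks 12 (35) and 13 (36): 35.6.
|34.4 − 35.6| = 1.2.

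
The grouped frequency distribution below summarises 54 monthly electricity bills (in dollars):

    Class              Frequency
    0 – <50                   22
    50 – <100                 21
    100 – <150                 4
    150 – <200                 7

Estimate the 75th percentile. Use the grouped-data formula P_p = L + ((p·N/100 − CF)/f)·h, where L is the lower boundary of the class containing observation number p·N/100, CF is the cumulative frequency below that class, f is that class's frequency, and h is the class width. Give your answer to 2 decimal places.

N = 54; target position k = 75/100 · 54 = 40.5.
Cumulative frequencies: 22, 43, 47, 54.
Observation 40.5 falls in the class 50 – <100.
L = 50, CF = 22, f = 21, h = 50.
P75 = 50 + ((40.5 − 22)/21)·50 = 50 + 44.0476 = 94.0476.

94.05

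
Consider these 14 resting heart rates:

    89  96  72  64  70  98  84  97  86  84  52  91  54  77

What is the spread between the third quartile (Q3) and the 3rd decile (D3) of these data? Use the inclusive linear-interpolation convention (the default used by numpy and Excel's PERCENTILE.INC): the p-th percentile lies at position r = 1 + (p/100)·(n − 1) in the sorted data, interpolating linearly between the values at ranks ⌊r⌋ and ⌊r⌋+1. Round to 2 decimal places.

18.70

Sorted: 52, 54, 64, 70, 72, 77, 84, 84, 86, 89, 91, 96, 97, 98.
n = 14.
P30: r = 4.9; ranks 4–5 are 70, 72; interpolating gives 71.8.
P75: r = 10.75; ranks 10–11 are 89, 91; interpolating gives 90.5.
Difference: 90.5 − 71.8 = 18.7.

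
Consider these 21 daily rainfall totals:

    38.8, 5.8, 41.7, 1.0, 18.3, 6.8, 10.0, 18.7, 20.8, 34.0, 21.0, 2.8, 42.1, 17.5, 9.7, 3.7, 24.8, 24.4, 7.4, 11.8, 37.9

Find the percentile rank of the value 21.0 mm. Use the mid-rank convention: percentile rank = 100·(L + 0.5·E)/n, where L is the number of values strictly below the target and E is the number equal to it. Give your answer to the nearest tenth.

64.3

Sorted: 1.0, 2.8, 3.7, 5.8, 6.8, 7.4, 9.7, 10.0, 11.8, 17.5, 18.3, 18.7, 20.8, 21.0, 24.4, 24.8, 34.0, 37.9, 38.8, 41.7, 42.1.
Count below 21.0: L = 13; count equal: E = 1; n = 21.
Percentile rank = 100·(13 + 0.5·1)/21 = 100·13.5/21 = 64.29.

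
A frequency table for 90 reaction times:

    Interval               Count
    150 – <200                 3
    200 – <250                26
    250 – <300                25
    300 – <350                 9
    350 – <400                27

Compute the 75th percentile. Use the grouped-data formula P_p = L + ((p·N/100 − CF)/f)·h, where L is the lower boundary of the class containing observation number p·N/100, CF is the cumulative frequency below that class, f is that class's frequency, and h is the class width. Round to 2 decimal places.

358.33

N = 90; target position k = 75/100 · 90 = 67.5.
Cumulative frequencies: 3, 29, 54, 63, 90.
Observation 67.5 falls in the class 350 – <400.
L = 350, CF = 63, f = 27, h = 50.
P75 = 350 + ((67.5 − 63)/27)·50 = 350 + 8.33333 = 358.333.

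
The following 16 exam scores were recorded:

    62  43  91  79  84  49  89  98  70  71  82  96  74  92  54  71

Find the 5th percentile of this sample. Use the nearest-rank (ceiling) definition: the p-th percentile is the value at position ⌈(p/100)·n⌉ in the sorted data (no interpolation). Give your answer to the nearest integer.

Sorted: 43, 49, 54, 62, 70, 71, 71, 74, 79, 82, 84, 89, 91, 92, 96, 98.
n = 16.
Position = ⌈5/100 · 16⌉ = ⌈0.8⌉ = 1.
The value at rank 1 is 43.

43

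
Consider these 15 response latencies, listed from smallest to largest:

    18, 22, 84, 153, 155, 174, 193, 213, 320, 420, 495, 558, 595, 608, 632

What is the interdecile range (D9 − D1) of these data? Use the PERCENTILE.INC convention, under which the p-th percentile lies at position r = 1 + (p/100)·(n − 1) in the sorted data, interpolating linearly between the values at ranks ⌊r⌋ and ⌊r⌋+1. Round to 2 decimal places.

556.00

n = 15.
P10: r = 2.4; ranks 2–3 are 22, 84; interpolating gives 46.8.
P90: r = 13.6; ranks 13–14 are 595, 608; interpolating gives 602.8.
Difference: 602.8 − 46.8 = 556.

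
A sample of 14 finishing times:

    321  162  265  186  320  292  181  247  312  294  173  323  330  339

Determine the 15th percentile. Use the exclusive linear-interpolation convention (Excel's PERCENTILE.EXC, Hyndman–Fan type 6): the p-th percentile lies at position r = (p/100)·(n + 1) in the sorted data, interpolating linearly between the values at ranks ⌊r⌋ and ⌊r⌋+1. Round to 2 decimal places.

175.00

Sorted: 162, 173, 181, 186, 247, 265, 292, 294, 312, 320, 321, 323, 330, 339.
n = 14.
r = (15/100)·(14 + 1) = 2.25.
Rank 2 is 173 and rank 3 is 181.
Interpolate: 173 + 0.25·(181 − 173) = 173 + 0.25·8 = 175.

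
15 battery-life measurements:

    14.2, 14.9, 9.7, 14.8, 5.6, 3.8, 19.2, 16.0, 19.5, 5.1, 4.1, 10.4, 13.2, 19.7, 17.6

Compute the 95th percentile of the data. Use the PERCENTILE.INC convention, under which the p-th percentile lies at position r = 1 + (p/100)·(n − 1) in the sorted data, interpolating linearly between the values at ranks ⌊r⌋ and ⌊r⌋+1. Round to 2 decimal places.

Sorted: 3.8, 4.1, 5.1, 5.6, 9.7, 10.4, 13.2, 14.2, 14.8, 14.9, 16.0, 17.6, 19.2, 19.5, 19.7.
n = 15.
r = 1 + (95/100)·(15 − 1) = 1 + 13.3 = 14.3.
Rank 14 is 19.5 and rank 15 is 19.7.
Interpolate: 19.5 + 0.3·(19.7 − 19.5) = 19.5 + 0.3·0.2 = 19.56.

19.56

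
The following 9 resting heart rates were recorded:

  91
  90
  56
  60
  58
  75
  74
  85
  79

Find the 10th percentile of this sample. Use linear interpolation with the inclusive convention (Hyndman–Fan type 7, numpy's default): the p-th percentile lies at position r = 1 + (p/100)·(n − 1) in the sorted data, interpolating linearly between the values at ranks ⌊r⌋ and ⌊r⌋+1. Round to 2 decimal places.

57.60

Sorted: 56, 58, 60, 74, 75, 79, 85, 90, 91.
n = 9.
r = 1 + (10/100)·(9 − 1) = 1 + 0.8 = 1.8.
Rank 1 is 56 and rank 2 is 58.
Interpolate: 56 + 0.8·(58 − 56) = 56 + 0.8·2 = 57.6.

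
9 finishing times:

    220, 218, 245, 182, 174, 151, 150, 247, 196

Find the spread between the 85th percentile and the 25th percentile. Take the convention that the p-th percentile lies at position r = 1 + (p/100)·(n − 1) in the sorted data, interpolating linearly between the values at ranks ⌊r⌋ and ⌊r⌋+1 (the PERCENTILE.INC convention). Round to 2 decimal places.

Sorted: 150, 151, 174, 182, 196, 218, 220, 245, 247.
n = 9.
P25: r = 3 (integer) → 174.
P85: r = 7.8; ranks 7–8 are 220, 245; interpolating gives 240.
Difference: 240 − 174 = 66.

66.00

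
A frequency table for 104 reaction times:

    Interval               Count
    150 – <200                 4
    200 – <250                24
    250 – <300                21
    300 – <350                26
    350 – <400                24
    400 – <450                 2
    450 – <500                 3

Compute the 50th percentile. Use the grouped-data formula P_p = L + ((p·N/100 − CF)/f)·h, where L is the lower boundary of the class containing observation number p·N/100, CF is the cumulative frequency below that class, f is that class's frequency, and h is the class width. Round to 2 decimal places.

305.77

N = 104; target position k = 50/100 · 104 = 52.
Cumulative frequencies: 4, 28, 49, 75, 99, 101, 104.
Observation 52 falls in the class 300 – <350.
L = 300, CF = 49, f = 26, h = 50.
P50 = 300 + ((52 − 49)/26)·50 = 300 + 5.76923 = 305.769.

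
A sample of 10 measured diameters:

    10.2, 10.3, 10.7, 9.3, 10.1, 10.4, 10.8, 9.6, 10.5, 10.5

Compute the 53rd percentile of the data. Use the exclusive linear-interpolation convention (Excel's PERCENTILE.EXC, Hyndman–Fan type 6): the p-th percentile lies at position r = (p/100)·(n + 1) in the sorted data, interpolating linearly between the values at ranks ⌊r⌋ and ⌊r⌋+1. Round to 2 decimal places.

Sorted: 9.3, 9.6, 10.1, 10.2, 10.3, 10.4, 10.5, 10.5, 10.7, 10.8.
n = 10.
r = (53/100)·(10 + 1) = 5.83.
Rank 5 is 10.3 and rank 6 is 10.4.
Interpolate: 10.3 + 0.83·(10.4 − 10.3) = 10.3 + 0.83·0.1 = 10.383.

10.38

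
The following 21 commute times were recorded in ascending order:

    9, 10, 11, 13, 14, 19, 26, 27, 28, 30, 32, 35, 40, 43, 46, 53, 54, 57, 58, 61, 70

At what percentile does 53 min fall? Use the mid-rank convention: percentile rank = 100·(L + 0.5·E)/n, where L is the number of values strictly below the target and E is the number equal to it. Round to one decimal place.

Count below 53: L = 15; count equal: E = 1; n = 21.
Percentile rank = 100·(15 + 0.5·1)/21 = 100·15.5/21 = 73.81.

73.8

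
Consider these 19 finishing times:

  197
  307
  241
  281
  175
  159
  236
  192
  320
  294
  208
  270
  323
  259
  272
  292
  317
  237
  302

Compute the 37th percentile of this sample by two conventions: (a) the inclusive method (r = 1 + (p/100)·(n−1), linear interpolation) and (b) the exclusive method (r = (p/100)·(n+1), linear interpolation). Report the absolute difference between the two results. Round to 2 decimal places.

Sorted: 159, 175, 192, 197, 208, 236, 237, 241, 259, 270, 272, 281, 292, 294, 302, 307, 317, 320, 323.
n = 19.
(a) r = 7.66; between ranks 7 (237) and 8 (241): 239.64.
(b) r = 7.4; between ranks 7 (237) and 8 (241): 238.6.
|239.64 − 238.6| = 1.04.

1.04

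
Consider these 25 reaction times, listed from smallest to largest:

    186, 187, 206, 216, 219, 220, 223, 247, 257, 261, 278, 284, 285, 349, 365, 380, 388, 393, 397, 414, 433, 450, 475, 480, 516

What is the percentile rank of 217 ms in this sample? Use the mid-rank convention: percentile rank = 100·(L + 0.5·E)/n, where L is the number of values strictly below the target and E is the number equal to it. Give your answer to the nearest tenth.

16.0

Count below 217: L = 4; count equal: E = 0; n = 25.
Percentile rank = 100·(4 + 0.5·0)/25 = 100·4/25 = 16.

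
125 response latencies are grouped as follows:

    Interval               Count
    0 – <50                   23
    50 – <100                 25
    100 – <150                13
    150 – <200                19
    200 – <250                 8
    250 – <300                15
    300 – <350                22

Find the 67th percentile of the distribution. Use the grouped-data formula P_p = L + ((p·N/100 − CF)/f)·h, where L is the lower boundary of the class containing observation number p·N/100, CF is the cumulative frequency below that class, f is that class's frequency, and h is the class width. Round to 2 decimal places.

223.44

N = 125; target position k = 67/100 · 125 = 83.75.
Cumulative frequencies: 23, 48, 61, 80, 88, 103, 125.
Observation 83.75 falls in the class 200 – <250.
L = 200, CF = 80, f = 8, h = 50.
P67 = 200 + ((83.75 − 80)/8)·50 = 200 + 23.4375 = 223.438.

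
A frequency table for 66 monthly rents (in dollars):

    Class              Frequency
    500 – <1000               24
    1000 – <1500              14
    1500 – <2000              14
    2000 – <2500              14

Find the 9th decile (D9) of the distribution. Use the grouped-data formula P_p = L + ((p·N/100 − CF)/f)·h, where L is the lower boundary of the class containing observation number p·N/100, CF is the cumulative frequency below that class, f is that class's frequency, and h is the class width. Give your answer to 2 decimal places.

N = 66; target position k = 90/100 · 66 = 59.4.
Cumulative frequencies: 24, 38, 52, 66.
Observation 59.4 falls in the class 2000 – <2500.
L = 2000, CF = 52, f = 14, h = 500.
P90 = 2000 + ((59.4 − 52)/14)·500 = 2000 + 264.286 = 2264.29.

2264.29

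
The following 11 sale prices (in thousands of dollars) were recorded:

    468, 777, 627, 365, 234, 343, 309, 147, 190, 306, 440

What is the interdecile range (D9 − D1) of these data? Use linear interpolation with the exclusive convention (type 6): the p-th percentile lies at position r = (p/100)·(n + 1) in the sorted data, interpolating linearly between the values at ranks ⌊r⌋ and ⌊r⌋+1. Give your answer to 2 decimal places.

Sorted: 147, 190, 234, 306, 309, 343, 365, 440, 468, 627, 777.
n = 11.
P10: r = 1.2; ranks 1–2 are 147, 190; interpolating gives 155.6.
P90: r = 10.8; ranks 10–11 are 627, 777; interpolating gives 747.
Difference: 747 − 155.6 = 591.4.

591.40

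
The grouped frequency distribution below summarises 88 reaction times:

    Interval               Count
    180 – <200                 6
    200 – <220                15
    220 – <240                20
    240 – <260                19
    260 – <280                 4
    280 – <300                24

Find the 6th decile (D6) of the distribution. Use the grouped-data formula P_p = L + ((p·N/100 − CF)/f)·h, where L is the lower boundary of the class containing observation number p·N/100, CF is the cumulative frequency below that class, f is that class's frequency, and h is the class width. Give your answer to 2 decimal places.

252.42

N = 88; target position k = 60/100 · 88 = 52.8.
Cumulative frequencies: 6, 21, 41, 60, 64, 88.
Observation 52.8 falls in the class 240 – <260.
L = 240, CF = 41, f = 19, h = 20.
P60 = 240 + ((52.8 − 41)/19)·20 = 240 + 12.4211 = 252.421.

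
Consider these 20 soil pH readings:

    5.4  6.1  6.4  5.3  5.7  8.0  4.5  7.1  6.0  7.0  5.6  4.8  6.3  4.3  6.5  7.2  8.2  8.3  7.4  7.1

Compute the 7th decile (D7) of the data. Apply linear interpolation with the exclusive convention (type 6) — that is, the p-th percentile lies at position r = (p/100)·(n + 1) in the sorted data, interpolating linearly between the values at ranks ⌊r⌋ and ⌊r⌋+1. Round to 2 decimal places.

7.10

Sorted: 4.3, 4.5, 4.8, 5.3, 5.4, 5.6, 5.7, 6.0, 6.1, 6.3, 6.4, 6.5, 7.0, 7.1, 7.1, 7.2, 7.4, 8.0, 8.2, 8.3.
n = 20.
r = (70/100)·(20 + 1) = 14.7.
Rank 14 is 7.1 and rank 15 is 7.1.
Interpolate: 7.1 + 0.7·(7.1 − 7.1) = 7.1 + 0.7·0 = 7.1.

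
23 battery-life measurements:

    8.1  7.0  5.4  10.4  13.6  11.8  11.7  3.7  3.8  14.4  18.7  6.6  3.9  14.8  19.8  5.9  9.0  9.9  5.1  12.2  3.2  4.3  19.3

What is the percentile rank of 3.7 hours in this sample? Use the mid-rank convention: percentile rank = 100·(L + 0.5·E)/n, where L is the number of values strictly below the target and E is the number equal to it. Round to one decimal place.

Sorted: 3.2, 3.7, 3.8, 3.9, 4.3, 5.1, 5.4, 5.9, 6.6, 7.0, 8.1, 9.0, 9.9, 10.4, 11.7, 11.8, 12.2, 13.6, 14.4, 14.8, 18.7, 19.3, 19.8.
Count below 3.7: L = 1; count equal: E = 1; n = 23.
Percentile rank = 100·(1 + 0.5·1)/23 = 100·1.5/23 = 6.522.

6.5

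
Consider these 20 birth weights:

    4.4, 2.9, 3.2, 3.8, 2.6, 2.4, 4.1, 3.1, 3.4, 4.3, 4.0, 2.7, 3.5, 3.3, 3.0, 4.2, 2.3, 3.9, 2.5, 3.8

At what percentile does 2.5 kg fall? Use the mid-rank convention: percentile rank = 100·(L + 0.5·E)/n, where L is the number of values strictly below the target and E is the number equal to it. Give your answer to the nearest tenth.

12.5

Sorted: 2.3, 2.4, 2.5, 2.6, 2.7, 2.9, 3.0, 3.1, 3.2, 3.3, 3.4, 3.5, 3.8, 3.8, 3.9, 4.0, 4.1, 4.2, 4.3, 4.4.
Count below 2.5: L = 2; count equal: E = 1; n = 20.
Percentile rank = 100·(2 + 0.5·1)/20 = 100·2.5/20 = 12.5.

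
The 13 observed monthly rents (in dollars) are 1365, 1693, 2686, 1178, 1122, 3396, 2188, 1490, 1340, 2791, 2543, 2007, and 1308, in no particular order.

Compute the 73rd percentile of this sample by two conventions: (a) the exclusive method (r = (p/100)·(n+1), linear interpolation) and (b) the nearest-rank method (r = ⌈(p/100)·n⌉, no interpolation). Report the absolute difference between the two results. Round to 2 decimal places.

31.46

Sorted: 1122, 1178, 1308, 1340, 1365, 1490, 1693, 2007, 2188, 2543, 2686, 2791, 3396.
n = 13.
(a) r = 10.22; between ranks 10 (2543) and 11 (2686): 2574.46.
(b) the nearest-rank method: rank 10 → 2543.
|2574.46 − 2543| = 31.46.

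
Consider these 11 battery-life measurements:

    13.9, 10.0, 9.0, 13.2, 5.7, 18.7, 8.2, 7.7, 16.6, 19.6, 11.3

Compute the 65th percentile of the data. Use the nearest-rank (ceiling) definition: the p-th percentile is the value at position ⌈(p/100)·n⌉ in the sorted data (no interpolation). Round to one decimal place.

Sorted: 5.7, 7.7, 8.2, 9.0, 10.0, 11.3, 13.2, 13.9, 16.6, 18.7, 19.6.
n = 11.
Position = ⌈65/100 · 11⌉ = ⌈7.15⌉ = 8.
The value at rank 8 is 13.9.

13.9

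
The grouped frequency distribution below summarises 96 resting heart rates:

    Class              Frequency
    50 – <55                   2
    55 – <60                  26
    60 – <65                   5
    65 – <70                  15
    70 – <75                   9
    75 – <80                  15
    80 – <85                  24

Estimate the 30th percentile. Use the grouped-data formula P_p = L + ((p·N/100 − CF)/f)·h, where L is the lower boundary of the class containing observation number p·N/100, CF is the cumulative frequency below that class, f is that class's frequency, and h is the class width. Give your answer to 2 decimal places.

N = 96; target position k = 30/100 · 96 = 28.8.
Cumulative frequencies: 2, 28, 33, 48, 57, 72, 96.
Observation 28.8 falls in the class 60 – <65.
L = 60, CF = 28, f = 5, h = 5.
P30 = 60 + ((28.8 − 28)/5)·5 = 60 + 0.8 = 60.8.

60.80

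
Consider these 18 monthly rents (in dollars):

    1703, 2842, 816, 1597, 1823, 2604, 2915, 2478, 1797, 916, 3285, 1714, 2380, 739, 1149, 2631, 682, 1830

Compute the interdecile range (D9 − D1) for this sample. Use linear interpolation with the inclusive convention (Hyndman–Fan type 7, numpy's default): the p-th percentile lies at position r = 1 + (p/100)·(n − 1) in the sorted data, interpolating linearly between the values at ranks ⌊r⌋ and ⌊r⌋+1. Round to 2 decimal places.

Sorted: 682, 739, 816, 916, 1149, 1597, 1703, 1714, 1797, 1823, 1830, 2380, 2478, 2604, 2631, 2842, 2915, 3285.
n = 18.
P10: r = 2.7; ranks 2–3 are 739, 816; interpolating gives 792.9.
P90: r = 16.3; ranks 16–17 are 2842, 2915; interpolating gives 2863.9.
Difference: 2863.9 − 792.9 = 2071.

2071.00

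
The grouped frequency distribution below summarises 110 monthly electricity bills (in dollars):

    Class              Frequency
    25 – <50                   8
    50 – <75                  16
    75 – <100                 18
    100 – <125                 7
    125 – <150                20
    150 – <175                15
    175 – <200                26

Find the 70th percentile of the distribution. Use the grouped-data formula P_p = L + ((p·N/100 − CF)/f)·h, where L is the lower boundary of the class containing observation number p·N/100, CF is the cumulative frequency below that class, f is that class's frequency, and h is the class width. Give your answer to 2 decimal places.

N = 110; target position k = 70/100 · 110 = 77.
Cumulative frequencies: 8, 24, 42, 49, 69, 84, 110.
Observation 77 falls in the class 150 – <175.
L = 150, CF = 69, f = 15, h = 25.
P70 = 150 + ((77 − 69)/15)·25 = 150 + 13.3333 = 163.333.

163.33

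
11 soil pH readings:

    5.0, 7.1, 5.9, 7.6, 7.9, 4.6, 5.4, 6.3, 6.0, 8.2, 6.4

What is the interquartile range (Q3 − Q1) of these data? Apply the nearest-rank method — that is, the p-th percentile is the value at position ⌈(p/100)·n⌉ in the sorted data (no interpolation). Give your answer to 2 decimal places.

Sorted: 4.6, 5.0, 5.4, 5.9, 6.0, 6.3, 6.4, 7.1, 7.6, 7.9, 8.2.
n = 11.
P25: rank ⌈25/100·11⌉ = 3 → 5.4.
P75: rank ⌈75/100·11⌉ = 9 → 7.6.
Difference: 7.6 − 5.4 = 2.2.

2.20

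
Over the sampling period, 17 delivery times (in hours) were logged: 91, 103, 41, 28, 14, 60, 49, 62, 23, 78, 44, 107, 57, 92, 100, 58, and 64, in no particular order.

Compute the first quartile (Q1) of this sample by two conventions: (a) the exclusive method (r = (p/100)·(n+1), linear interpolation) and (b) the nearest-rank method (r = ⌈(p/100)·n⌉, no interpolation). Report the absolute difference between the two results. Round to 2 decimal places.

Sorted: 14, 23, 28, 41, 44, 49, 57, 58, 60, 62, 64, 78, 91, 92, 100, 103, 107.
n = 17.
(a) r = 4.5; between ranks 4 (41) and 5 (44): 42.5.
(b) the nearest-rank method: rank 5 → 44.
|42.5 − 44| = 1.5.

1.50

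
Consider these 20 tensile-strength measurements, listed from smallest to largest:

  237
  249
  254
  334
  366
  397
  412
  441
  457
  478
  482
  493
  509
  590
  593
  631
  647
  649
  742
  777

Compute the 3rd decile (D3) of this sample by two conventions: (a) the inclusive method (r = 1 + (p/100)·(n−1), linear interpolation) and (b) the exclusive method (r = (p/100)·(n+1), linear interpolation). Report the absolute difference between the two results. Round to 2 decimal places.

6.00

n = 20.
(a) r = 6.7; between ranks 6 (397) and 7 (412): 407.5.
(b) r = 6.3; between ranks 6 (397) and 7 (412): 401.5.
|407.5 − 401.5| = 6.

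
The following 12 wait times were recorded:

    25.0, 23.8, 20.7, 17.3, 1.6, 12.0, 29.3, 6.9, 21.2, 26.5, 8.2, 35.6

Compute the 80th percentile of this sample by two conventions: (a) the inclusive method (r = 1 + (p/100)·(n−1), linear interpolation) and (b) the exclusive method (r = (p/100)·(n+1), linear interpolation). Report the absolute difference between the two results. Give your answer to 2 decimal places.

Sorted: 1.6, 6.9, 8.2, 12.0, 17.3, 20.7, 21.2, 23.8, 25.0, 26.5, 29.3, 35.6.
n = 12.
(a) r = 9.8; between ranks 9 (25.0) and 10 (26.5): 26.2.
(b) r = 10.4; between ranks 10 (26.5) and 11 (29.3): 27.62.
|26.2 − 27.62| = 1.42.

1.42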